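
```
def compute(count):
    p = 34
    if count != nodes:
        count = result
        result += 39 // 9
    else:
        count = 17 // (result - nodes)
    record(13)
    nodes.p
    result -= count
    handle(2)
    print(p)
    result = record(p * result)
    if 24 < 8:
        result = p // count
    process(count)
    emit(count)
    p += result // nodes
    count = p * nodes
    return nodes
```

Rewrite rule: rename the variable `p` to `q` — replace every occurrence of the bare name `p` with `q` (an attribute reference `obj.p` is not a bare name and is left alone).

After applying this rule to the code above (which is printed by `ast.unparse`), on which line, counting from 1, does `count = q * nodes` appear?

Transformed code:
def compute(count):
    q = 34
    if count != nodes:
        count = result
        result += 39 // 9
    else:
        count = 17 // (result - nodes)
    record(13)
    nodes.p
    result -= count
    handle(2)
    print(q)
    result = record(q * result)
    if 24 < 8:
        result = q // count
    process(count)
    emit(count)
    q += result // nodes
    count = q * nodes
    return nodes

19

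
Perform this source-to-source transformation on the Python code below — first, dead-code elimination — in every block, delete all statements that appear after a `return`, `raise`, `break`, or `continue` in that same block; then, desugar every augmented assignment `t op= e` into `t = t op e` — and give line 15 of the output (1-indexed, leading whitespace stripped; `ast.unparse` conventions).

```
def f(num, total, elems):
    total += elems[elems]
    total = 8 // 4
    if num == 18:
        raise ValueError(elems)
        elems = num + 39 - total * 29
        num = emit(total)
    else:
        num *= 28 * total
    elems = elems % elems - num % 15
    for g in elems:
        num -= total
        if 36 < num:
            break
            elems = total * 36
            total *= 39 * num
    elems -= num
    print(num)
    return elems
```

return elems

Transformed code:
def f(num, total, elems):
    total = total + elems[elems]
    total = 8 // 4
    if num == 18:
        raise ValueError(elems)
    else:
        num = num * (28 * total)
    elems = elems % elems - num % 15
    for g in elems:
        num = num - total
        if 36 < num:
            break
    elems = elems - num
    print(num)
    return elems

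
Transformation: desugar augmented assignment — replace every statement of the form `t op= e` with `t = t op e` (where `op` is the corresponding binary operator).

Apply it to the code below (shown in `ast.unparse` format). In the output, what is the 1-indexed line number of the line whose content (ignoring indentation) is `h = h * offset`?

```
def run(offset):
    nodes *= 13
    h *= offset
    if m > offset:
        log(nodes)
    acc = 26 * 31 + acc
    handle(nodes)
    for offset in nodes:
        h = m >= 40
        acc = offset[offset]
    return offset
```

3

Transformed code:
def run(offset):
    nodes = nodes * 13
    h = h * offset
    if m > offset:
        log(nodes)
    acc = 26 * 31 + acc
    handle(nodes)
    for offset in nodes:
        h = m >= 40
        acc = offset[offset]
    return offset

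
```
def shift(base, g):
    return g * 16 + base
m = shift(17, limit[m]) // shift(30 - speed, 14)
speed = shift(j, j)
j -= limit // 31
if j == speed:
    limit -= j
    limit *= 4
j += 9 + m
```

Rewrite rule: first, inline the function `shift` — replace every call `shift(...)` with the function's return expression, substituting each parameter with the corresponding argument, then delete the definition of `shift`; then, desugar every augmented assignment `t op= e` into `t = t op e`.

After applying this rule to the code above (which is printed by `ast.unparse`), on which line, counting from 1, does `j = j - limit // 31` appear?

Transformed code:
m = (limit[m] * 16 + 17) // (14 * 16 + (30 - speed))
speed = j * 16 + j
j = j - limit // 31
if j == speed:
    limit = limit - j
    limit = limit * 4
j = j + (9 + m)

3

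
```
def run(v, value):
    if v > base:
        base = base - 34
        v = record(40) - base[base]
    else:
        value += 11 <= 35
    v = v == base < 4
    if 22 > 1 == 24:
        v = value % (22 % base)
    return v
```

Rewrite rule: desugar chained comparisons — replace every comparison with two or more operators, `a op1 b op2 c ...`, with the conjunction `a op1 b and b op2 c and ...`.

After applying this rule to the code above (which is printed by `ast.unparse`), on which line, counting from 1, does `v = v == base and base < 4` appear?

Transformed code:
def run(v, value):
    if v > base:
        base = base - 34
        v = record(40) - base[base]
    else:
        value += 11 <= 35
    v = v == base and base < 4
    if 22 > 1 and 1 == 24:
        v = value % (22 % base)
    return v

7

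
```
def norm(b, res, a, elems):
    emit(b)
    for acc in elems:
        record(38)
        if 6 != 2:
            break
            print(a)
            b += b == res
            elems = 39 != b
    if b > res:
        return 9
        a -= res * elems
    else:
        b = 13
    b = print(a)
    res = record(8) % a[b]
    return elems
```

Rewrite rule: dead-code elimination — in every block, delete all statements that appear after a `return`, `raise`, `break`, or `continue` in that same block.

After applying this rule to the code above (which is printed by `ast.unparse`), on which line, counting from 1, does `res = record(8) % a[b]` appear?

Transformed code:
def norm(b, res, a, elems):
    emit(b)
    for acc in elems:
        record(38)
        if 6 != 2:
            break
    if b > res:
        return 9
    else:
        b = 13
    b = print(a)
    res = record(8) % a[b]
    return elems

12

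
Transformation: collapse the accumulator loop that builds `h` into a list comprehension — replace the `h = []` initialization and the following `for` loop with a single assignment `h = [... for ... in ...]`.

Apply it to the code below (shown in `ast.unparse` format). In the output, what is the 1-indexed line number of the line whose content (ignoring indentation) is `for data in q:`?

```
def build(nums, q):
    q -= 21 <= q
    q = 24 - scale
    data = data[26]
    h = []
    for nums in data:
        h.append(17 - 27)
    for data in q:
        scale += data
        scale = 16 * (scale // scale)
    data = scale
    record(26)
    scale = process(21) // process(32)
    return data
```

6

Transformed code:
def build(nums, q):
    q -= 21 <= q
    q = 24 - scale
    data = data[26]
    h = [17 - 27 for nums in data]
    for data in q:
        scale += data
        scale = 16 * (scale // scale)
    data = scale
    record(26)
    scale = process(21) // process(32)
    return data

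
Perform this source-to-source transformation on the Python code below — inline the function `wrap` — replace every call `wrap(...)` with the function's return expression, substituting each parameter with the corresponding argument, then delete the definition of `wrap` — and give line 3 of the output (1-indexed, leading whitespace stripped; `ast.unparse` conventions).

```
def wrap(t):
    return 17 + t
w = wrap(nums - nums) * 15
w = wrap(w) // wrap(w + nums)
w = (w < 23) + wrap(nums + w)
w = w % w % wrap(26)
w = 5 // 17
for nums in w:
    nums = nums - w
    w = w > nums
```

Transformed code:
w = (17 + (nums - nums)) * 15
w = (17 + w) // (17 + (w + nums))
w = (w < 23) + (17 + (nums + w))
w = w % w % (17 + 26)
w = 5 // 17
for nums in w:
    nums = nums - w
    w = w > nums

w = (w < 23) + (17 + (nums + w))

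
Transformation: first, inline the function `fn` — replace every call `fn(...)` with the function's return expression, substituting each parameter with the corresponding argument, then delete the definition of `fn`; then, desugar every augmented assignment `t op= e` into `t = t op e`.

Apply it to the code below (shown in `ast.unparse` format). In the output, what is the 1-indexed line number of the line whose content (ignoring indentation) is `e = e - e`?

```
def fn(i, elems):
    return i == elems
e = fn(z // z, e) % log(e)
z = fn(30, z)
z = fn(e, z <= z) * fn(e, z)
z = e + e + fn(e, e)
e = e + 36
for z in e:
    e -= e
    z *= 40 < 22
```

Transformed code:
e = (z // z == e) % log(e)
z = 30 == z
z = (e == (z <= z)) * (e == z)
z = e + e + (e == e)
e = e + 36
for z in e:
    e = e - e
    z = z * (40 < 22)

7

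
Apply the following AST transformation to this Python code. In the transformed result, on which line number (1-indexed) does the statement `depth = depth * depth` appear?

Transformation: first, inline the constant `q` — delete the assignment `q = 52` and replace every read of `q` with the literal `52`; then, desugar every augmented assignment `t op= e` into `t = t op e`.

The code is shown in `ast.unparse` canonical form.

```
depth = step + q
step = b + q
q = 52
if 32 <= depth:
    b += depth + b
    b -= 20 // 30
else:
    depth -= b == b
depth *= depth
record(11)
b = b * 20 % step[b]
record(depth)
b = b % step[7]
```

8

Transformed code:
depth = step + 52
step = b + 52
if 32 <= depth:
    b = b + (depth + b)
    b = b - 20 // 30
else:
    depth = depth - (b == b)
depth = depth * depth
record(11)
b = b * 20 % step[b]
record(depth)
b = b % step[7]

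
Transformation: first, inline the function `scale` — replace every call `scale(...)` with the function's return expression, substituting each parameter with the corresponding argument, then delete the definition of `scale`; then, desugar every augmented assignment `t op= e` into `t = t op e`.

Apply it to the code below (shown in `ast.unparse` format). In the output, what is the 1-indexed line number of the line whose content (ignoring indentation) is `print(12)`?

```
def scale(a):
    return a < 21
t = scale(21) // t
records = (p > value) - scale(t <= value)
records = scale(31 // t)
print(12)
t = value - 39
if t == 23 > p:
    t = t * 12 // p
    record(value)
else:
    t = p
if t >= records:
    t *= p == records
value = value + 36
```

Transformed code:
t = (21 < 21) // t
records = (p > value) - ((t <= value) < 21)
records = 31 // t < 21
print(12)
t = value - 39
if t == 23 > p:
    t = t * 12 // p
    record(value)
else:
    t = p
if t >= records:
    t = t * (p == records)
value = value + 36

4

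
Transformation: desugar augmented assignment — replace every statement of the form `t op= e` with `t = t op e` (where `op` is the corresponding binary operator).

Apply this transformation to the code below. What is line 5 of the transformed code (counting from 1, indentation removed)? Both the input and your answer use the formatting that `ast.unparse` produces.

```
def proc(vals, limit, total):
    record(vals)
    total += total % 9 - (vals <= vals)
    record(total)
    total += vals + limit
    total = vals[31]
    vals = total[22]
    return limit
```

total = total + (vals + limit)

Transformed code:
def proc(vals, limit, total):
    record(vals)
    total = total + (total % 9 - (vals <= vals))
    record(total)
    total = total + (vals + limit)
    total = vals[31]
    vals = total[22]
    return limit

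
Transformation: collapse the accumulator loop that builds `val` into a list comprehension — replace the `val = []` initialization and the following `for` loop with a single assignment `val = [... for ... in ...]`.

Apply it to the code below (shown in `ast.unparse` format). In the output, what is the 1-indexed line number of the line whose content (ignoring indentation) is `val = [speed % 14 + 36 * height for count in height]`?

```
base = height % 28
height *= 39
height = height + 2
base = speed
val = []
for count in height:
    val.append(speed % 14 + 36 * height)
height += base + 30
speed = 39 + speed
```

5

Transformed code:
base = height % 28
height *= 39
height = height + 2
base = speed
val = [speed % 14 + 36 * height for count in height]
height += base + 30
speed = 39 + speed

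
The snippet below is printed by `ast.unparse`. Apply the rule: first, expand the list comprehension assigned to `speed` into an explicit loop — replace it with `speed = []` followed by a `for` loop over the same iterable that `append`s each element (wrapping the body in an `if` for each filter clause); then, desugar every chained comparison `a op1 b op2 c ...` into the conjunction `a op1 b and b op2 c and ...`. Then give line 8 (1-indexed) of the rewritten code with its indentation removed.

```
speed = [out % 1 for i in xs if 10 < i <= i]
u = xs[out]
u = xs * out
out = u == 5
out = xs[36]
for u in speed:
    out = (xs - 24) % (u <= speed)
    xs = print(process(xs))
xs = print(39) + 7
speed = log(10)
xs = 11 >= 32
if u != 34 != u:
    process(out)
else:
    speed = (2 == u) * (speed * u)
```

Transformed code:
speed = []
for i in xs:
    if 10 < i and i <= i:
        speed.append(out % 1)
u = xs[out]
u = xs * out
out = u == 5
out = xs[36]
for u in speed:
    out = (xs - 24) % (u <= speed)
    xs = print(process(xs))
xs = print(39) + 7
speed = log(10)
xs = 11 >= 32
if u != 34 and 34 != u:
    process(out)
else:
    speed = (2 == u) * (speed * u)

out = xs[36]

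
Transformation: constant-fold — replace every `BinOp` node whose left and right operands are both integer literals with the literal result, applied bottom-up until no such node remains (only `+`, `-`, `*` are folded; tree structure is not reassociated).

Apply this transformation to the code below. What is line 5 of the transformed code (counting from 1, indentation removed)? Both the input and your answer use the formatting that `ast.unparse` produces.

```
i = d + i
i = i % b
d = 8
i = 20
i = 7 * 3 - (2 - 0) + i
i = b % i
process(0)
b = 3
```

i = 19 + i

Transformed code:
i = d + i
i = i % b
d = 8
i = 20
i = 19 + i
i = b % i
process(0)
b = 3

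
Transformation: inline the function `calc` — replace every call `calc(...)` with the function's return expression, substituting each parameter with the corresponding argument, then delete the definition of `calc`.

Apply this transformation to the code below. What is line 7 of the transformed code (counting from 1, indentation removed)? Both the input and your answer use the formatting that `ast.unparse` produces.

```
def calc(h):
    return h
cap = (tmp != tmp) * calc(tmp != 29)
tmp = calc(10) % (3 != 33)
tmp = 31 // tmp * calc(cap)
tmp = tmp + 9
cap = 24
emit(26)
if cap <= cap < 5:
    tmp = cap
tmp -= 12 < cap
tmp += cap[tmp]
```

if cap <= cap < 5:

Transformed code:
cap = (tmp != tmp) * (tmp != 29)
tmp = 10 % (3 != 33)
tmp = 31 // tmp * cap
tmp = tmp + 9
cap = 24
emit(26)
if cap <= cap < 5:
    tmp = cap
tmp -= 12 < cap
tmp += cap[tmp]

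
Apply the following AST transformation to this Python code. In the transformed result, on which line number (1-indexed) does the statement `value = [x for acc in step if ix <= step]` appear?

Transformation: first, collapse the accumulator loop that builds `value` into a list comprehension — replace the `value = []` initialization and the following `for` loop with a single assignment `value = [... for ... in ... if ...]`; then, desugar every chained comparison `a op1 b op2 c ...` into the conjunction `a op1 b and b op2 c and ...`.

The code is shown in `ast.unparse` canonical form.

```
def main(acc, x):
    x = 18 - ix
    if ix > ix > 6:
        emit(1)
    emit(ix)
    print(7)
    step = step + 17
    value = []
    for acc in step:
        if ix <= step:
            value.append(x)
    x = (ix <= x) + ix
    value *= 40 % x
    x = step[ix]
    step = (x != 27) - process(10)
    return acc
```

Transformed code:
def main(acc, x):
    x = 18 - ix
    if ix > ix and ix > 6:
        emit(1)
    emit(ix)
    print(7)
    step = step + 17
    value = [x for acc in step if ix <= step]
    x = (ix <= x) + ix
    value *= 40 % x
    x = step[ix]
    step = (x != 27) - process(10)
    return acc

8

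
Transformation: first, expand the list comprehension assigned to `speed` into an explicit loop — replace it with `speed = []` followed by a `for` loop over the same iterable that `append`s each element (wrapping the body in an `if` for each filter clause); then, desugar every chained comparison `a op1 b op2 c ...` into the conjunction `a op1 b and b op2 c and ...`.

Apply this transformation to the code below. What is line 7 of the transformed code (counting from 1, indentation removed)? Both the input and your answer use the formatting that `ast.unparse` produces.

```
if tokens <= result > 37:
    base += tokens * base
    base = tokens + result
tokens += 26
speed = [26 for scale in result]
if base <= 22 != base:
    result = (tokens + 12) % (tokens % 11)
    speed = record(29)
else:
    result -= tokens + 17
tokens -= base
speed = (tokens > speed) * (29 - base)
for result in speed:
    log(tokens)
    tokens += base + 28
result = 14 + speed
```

speed.append(26)

Transformed code:
if tokens <= result and result > 37:
    base += tokens * base
    base = tokens + result
tokens += 26
speed = []
for scale in result:
    speed.append(26)
if base <= 22 and 22 != base:
    result = (tokens + 12) % (tokens % 11)
    speed = record(29)
else:
    result -= tokens + 17
tokens -= base
speed = (tokens > speed) * (29 - base)
for result in speed:
    log(tokens)
    tokens += base + 28
result = 14 + speed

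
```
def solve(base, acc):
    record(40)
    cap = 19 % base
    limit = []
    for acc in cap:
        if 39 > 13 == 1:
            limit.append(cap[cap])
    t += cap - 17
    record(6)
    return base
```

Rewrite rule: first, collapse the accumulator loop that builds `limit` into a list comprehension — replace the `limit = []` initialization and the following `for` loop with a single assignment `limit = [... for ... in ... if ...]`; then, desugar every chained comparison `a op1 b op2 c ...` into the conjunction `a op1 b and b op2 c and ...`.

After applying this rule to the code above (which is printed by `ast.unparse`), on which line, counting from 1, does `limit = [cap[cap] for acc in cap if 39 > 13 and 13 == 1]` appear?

Transformed code:
def solve(base, acc):
    record(40)
    cap = 19 % base
    limit = [cap[cap] for acc in cap if 39 > 13 and 13 == 1]
    t += cap - 17
    record(6)
    return base

4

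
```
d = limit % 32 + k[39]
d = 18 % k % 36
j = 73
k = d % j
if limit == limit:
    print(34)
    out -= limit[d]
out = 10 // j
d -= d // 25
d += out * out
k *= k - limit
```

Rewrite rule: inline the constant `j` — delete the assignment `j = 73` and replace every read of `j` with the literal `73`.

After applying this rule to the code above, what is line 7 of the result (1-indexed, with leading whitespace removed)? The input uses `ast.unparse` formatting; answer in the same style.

Transformed code:
d = limit % 32 + k[39]
d = 18 % k % 36
k = d % 73
if limit == limit:
    print(34)
    out -= limit[d]
out = 10 // 73
d -= d // 25
d += out * out
k *= k - limit

out = 10 // 73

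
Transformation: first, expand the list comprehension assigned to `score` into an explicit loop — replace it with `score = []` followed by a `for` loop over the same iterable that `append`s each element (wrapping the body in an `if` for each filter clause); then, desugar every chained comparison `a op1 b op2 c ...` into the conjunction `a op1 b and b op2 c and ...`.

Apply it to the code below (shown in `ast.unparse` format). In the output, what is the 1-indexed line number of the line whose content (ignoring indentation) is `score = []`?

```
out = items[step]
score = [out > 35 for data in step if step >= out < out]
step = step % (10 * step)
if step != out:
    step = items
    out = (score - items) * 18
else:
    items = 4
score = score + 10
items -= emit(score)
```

2

Transformed code:
out = items[step]
score = []
for data in step:
    if step >= out and out < out:
        score.append(out > 35)
step = step % (10 * step)
if step != out:
    step = items
    out = (score - items) * 18
else:
    items = 4
score = score + 10
items -= emit(score)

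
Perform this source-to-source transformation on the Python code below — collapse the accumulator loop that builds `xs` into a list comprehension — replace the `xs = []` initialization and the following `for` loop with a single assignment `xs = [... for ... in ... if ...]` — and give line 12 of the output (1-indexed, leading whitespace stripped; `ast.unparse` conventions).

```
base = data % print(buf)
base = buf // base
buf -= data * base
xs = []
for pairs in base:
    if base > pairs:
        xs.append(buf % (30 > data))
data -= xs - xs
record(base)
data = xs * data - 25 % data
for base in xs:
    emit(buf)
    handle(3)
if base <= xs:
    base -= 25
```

Transformed code:
base = data % print(buf)
base = buf // base
buf -= data * base
xs = [buf % (30 > data) for pairs in base if base > pairs]
data -= xs - xs
record(base)
data = xs * data - 25 % data
for base in xs:
    emit(buf)
    handle(3)
if base <= xs:
    base -= 25

base -= 25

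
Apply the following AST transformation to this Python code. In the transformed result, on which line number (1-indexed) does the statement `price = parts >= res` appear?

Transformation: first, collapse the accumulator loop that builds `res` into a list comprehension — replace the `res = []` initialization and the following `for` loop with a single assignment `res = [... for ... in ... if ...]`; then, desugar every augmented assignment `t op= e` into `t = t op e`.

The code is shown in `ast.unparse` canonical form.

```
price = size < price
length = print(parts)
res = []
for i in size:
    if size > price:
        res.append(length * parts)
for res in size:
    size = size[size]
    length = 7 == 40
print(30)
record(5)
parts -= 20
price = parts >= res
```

10

Transformed code:
price = size < price
length = print(parts)
res = [length * parts for i in size if size > price]
for res in size:
    size = size[size]
    length = 7 == 40
print(30)
record(5)
parts = parts - 20
price = parts >= res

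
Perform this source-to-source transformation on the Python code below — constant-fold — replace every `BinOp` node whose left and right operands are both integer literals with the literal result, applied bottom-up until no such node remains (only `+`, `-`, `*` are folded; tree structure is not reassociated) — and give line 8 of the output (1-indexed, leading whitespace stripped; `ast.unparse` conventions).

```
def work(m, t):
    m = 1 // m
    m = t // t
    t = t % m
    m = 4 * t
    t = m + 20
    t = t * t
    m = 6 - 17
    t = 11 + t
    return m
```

m = -11

Transformed code:
def work(m, t):
    m = 1 // m
    m = t // t
    t = t % m
    m = 4 * t
    t = m + 20
    t = t * t
    m = -11
    t = 11 + t
    return m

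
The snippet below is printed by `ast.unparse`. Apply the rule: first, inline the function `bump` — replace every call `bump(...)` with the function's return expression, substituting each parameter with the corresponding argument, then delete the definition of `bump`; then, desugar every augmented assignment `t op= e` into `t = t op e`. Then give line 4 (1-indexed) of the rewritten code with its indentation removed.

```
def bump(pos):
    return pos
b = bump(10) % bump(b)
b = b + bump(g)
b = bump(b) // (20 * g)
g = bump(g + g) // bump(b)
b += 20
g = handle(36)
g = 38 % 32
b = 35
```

Transformed code:
b = 10 % b
b = b + g
b = b // (20 * g)
g = (g + g) // b
b = b + 20
g = handle(36)
g = 38 % 32
b = 35

g = (g + g) // b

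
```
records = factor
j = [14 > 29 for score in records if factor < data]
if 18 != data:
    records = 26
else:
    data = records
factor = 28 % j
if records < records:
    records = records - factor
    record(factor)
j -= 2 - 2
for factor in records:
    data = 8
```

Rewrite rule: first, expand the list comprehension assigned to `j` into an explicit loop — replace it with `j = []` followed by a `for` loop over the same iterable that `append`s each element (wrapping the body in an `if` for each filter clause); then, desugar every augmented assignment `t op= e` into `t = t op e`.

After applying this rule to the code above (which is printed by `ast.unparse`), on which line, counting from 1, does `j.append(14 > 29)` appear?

Transformed code:
records = factor
j = []
for score in records:
    if factor < data:
        j.append(14 > 29)
if 18 != data:
    records = 26
else:
    data = records
factor = 28 % j
if records < records:
    records = records - factor
    record(factor)
j = j - (2 - 2)
for factor in records:
    data = 8

5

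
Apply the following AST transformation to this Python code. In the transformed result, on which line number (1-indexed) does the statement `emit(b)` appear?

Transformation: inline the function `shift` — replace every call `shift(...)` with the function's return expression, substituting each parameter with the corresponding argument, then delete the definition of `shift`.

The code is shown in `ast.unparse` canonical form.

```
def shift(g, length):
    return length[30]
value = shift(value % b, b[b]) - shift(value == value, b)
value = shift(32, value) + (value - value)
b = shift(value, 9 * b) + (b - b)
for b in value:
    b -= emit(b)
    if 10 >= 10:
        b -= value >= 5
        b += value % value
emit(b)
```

Transformed code:
value = b[b][30] - b[30]
value = value[30] + (value - value)
b = (9 * b)[30] + (b - b)
for b in value:
    b -= emit(b)
    if 10 >= 10:
        b -= value >= 5
        b += value % value
emit(b)

9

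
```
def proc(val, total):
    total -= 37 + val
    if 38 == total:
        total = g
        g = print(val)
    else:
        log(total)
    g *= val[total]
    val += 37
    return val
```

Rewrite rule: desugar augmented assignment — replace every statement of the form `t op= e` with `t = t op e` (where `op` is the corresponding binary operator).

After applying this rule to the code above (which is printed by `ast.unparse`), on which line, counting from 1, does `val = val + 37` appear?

Transformed code:
def proc(val, total):
    total = total - (37 + val)
    if 38 == total:
        total = g
        g = print(val)
    else:
        log(total)
    g = g * val[total]
    val = val + 37
    return val

9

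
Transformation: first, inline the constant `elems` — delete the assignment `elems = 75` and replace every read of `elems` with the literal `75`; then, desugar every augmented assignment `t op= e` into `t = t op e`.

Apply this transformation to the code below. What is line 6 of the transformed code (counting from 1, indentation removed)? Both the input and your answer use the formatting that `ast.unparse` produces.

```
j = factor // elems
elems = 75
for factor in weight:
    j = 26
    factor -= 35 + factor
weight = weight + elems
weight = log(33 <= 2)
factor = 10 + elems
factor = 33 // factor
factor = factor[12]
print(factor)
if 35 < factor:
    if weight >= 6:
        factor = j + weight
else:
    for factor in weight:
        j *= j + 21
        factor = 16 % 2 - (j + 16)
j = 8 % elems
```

Transformed code:
j = factor // 75
for factor in weight:
    j = 26
    factor = factor - (35 + factor)
weight = weight + 75
weight = log(33 <= 2)
factor = 10 + 75
factor = 33 // factor
factor = factor[12]
print(factor)
if 35 < factor:
    if weight >= 6:
        factor = j + weight
else:
    for factor in weight:
        j = j * (j + 21)
        factor = 16 % 2 - (j + 16)
j = 8 % 75

weight = log(33 <= 2)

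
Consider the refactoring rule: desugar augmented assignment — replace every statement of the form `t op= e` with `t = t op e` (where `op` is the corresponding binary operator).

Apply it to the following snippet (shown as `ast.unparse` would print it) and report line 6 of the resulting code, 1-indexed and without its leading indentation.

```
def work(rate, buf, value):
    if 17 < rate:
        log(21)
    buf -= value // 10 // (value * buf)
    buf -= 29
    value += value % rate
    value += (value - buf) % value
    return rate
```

value = value + value % rate

Transformed code:
def work(rate, buf, value):
    if 17 < rate:
        log(21)
    buf = buf - value // 10 // (value * buf)
    buf = buf - 29
    value = value + value % rate
    value = value + (value - buf) % value
    return rate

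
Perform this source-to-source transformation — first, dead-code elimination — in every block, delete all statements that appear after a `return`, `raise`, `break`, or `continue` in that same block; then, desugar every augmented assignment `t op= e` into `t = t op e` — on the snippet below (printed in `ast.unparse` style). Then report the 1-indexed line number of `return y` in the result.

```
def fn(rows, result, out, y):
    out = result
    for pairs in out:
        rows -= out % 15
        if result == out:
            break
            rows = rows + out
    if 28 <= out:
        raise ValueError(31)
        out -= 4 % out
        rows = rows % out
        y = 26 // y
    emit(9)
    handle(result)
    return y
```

11

Transformed code:
def fn(rows, result, out, y):
    out = result
    for pairs in out:
        rows = rows - out % 15
        if result == out:
            break
    if 28 <= out:
        raise ValueError(31)
    emit(9)
    handle(result)
    return y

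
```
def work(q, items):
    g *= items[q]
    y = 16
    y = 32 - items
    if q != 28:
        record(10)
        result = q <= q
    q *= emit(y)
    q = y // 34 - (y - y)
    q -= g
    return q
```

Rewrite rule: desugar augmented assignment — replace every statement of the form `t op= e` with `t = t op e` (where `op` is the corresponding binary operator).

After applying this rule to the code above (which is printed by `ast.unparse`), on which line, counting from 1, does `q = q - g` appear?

10

Transformed code:
def work(q, items):
    g = g * items[q]
    y = 16
    y = 32 - items
    if q != 28:
        record(10)
        result = q <= q
    q = q * emit(y)
    q = y // 34 - (y - y)
    q = q - g
    return q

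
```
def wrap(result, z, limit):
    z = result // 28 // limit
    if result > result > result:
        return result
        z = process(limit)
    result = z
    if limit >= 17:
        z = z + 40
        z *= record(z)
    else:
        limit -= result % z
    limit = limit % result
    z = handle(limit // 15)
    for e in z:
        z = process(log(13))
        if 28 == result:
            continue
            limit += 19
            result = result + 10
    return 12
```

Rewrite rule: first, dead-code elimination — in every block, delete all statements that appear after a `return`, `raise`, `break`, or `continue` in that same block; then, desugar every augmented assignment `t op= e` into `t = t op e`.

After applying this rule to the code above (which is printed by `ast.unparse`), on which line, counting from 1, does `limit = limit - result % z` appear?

Transformed code:
def wrap(result, z, limit):
    z = result // 28 // limit
    if result > result > result:
        return result
    result = z
    if limit >= 17:
        z = z + 40
        z = z * record(z)
    else:
        limit = limit - result % z
    limit = limit % result
    z = handle(limit // 15)
    for e in z:
        z = process(log(13))
        if 28 == result:
            continue
    return 12

10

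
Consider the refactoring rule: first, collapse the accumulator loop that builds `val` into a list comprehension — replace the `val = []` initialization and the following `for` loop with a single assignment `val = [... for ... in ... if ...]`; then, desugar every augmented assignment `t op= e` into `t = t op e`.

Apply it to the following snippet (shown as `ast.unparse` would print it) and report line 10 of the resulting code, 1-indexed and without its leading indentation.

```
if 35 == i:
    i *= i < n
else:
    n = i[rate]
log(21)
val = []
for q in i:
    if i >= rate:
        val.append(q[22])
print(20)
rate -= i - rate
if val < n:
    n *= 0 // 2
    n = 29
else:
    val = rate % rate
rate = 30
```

n = n * (0 // 2)

Transformed code:
if 35 == i:
    i = i * (i < n)
else:
    n = i[rate]
log(21)
val = [q[22] for q in i if i >= rate]
print(20)
rate = rate - (i - rate)
if val < n:
    n = n * (0 // 2)
    n = 29
else:
    val = rate % rate
rate = 30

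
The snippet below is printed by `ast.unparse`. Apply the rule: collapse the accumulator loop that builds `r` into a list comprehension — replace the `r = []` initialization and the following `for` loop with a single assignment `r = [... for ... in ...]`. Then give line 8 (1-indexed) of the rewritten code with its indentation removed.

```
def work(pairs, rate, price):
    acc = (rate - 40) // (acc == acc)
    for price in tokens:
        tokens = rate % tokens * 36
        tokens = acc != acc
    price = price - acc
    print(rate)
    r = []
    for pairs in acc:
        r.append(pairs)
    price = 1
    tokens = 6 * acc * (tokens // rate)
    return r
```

Transformed code:
def work(pairs, rate, price):
    acc = (rate - 40) // (acc == acc)
    for price in tokens:
        tokens = rate % tokens * 36
        tokens = acc != acc
    price = price - acc
    print(rate)
    r = [pairs for pairs in acc]
    price = 1
    tokens = 6 * acc * (tokens // rate)
    return r

r = [pairs for pairs in acc]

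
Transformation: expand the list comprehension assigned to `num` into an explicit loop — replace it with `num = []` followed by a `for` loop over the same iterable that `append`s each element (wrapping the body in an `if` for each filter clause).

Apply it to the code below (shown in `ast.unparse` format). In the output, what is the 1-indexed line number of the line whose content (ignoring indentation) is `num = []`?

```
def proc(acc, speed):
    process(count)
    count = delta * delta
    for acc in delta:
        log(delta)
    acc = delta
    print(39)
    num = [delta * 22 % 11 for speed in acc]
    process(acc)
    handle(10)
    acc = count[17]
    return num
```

8

Transformed code:
def proc(acc, speed):
    process(count)
    count = delta * delta
    for acc in delta:
        log(delta)
    acc = delta
    print(39)
    num = []
    for speed in acc:
        num.append(delta * 22 % 11)
    process(acc)
    handle(10)
    acc = count[17]
    return num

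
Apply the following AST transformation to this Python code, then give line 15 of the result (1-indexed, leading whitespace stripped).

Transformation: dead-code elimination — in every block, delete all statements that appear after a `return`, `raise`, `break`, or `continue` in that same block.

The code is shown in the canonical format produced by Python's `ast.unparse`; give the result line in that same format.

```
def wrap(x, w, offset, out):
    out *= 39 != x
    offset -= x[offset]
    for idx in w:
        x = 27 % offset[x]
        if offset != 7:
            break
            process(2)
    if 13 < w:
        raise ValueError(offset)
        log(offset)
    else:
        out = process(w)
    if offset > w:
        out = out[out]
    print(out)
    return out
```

return out

Transformed code:
def wrap(x, w, offset, out):
    out *= 39 != x
    offset -= x[offset]
    for idx in w:
        x = 27 % offset[x]
        if offset != 7:
            break
    if 13 < w:
        raise ValueError(offset)
    else:
        out = process(w)
    if offset > w:
        out = out[out]
    print(out)
    return out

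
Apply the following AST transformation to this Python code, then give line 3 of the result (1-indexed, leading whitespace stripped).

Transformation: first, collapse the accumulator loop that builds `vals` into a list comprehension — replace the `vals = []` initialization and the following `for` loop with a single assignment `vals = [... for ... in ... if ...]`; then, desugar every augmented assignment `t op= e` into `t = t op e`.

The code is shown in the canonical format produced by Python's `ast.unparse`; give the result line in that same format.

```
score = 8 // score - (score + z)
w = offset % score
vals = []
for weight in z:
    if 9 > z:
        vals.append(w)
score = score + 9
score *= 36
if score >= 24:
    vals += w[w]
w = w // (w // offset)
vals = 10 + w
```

Transformed code:
score = 8 // score - (score + z)
w = offset % score
vals = [w for weight in z if 9 > z]
score = score + 9
score = score * 36
if score >= 24:
    vals = vals + w[w]
w = w // (w // offset)
vals = 10 + w

vals = [w for weight in z if 9 > z]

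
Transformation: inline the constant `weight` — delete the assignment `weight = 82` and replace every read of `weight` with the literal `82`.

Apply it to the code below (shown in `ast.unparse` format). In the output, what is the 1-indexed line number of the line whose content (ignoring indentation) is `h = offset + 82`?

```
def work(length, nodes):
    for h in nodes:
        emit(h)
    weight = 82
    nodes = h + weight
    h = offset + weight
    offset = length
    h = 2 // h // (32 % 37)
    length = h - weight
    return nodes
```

Transformed code:
def work(length, nodes):
    for h in nodes:
        emit(h)
    nodes = h + 82
    h = offset + 82
    offset = length
    h = 2 // h // (32 % 37)
    length = h - 82
    return nodes

5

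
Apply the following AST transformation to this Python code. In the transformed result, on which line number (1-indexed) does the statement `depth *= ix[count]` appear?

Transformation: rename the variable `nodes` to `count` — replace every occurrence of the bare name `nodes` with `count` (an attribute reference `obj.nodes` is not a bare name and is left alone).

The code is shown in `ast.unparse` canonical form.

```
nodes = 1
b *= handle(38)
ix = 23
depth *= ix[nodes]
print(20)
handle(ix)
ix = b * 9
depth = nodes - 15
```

Transformed code:
count = 1
b *= handle(38)
ix = 23
depth *= ix[count]
print(20)
handle(ix)
ix = b * 9
depth = count - 15

4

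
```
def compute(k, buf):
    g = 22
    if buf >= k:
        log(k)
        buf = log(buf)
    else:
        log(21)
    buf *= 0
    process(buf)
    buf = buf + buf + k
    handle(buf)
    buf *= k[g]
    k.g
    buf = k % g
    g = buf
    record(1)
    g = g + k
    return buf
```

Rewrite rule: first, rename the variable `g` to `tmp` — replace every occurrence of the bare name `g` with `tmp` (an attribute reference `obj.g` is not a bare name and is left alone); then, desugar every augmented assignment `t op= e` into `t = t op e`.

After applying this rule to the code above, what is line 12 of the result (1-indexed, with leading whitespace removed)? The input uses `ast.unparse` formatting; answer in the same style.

Transformed code:
def compute(k, buf):
    tmp = 22
    if buf >= k:
        log(k)
        buf = log(buf)
    else:
        log(21)
    buf = buf * 0
    process(buf)
    buf = buf + buf + k
    handle(buf)
    buf = buf * k[tmp]
    k.g
    buf = k % tmp
    tmp = buf
    record(1)
    tmp = tmp + k
    return buf

buf = buf * k[tmp]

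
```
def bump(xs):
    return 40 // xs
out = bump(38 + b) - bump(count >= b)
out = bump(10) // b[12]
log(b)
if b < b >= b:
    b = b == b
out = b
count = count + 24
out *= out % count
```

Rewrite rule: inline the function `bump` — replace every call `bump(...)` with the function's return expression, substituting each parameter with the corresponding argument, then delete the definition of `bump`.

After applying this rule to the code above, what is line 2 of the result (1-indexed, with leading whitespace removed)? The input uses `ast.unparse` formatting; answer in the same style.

out = 40 // 10 // b[12]

Transformed code:
out = 40 // (38 + b) - 40 // (count >= b)
out = 40 // 10 // b[12]
log(b)
if b < b >= b:
    b = b == b
out = b
count = count + 24
out *= out % count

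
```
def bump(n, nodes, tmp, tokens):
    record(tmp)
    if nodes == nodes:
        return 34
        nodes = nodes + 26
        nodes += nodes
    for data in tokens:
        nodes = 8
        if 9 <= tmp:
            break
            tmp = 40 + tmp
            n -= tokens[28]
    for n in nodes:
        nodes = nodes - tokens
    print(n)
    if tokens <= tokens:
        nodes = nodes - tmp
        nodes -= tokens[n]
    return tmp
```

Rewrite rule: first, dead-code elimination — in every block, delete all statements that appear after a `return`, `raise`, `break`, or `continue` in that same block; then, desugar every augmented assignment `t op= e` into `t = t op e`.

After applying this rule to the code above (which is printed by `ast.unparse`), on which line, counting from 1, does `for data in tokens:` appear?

5

Transformed code:
def bump(n, nodes, tmp, tokens):
    record(tmp)
    if nodes == nodes:
        return 34
    for data in tokens:
        nodes = 8
        if 9 <= tmp:
            break
    for n in nodes:
        nodes = nodes - tokens
    print(n)
    if tokens <= tokens:
        nodes = nodes - tmp
        nodes = nodes - tokens[n]
    return tmp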